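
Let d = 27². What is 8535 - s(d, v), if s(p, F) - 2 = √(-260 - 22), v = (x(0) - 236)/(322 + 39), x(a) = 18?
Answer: 8533 - I*√282 ≈ 8533.0 - 16.793*I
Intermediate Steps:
v = -218/361 (v = (18 - 236)/(322 + 39) = -218/361 ≈ -0.60388)
d = 729
s(p, F) = 2 + I*√282 (s(p, F) = 2 + √(-260 - 22) = 2 + √(-282) = 2 + I*√282)
8535 - s(d, v) = 8535 - (2 + I*√282) = 8535 + (-2 - I*√282) = 8533 - I*√282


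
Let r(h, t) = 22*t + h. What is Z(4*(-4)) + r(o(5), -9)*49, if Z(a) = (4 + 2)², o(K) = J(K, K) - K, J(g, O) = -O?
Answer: -10156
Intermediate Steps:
o(K) = -2*K (o(K) = -K - K = -2*K)
r(h, t) = h + 22*t
Z(a) = 36 (Z(a) = 6² = 36)
Z(4*(-4)) + r(o(5), -9)*49 = 36 + (-2*5 + 22*(-9))*49 = 36 + (-10 - 198)*49 = 36 - 208*49 = 36 - 10192 = -10156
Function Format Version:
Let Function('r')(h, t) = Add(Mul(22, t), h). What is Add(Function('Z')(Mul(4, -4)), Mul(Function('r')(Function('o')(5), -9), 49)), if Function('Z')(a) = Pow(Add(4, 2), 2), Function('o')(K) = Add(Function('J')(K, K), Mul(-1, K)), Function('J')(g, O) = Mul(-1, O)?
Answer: -10156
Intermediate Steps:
Function('o')(K) = Mul(-2, K) (Function('o')(K) = Add(Mul(-1, K), Mul(-1, K)) = Mul(-2, K))
Function('r')(h, t) = Add(h, Mul(22, t))
Function('Z')(a) = 36 (Function('Z')(a) = Pow(6, 2) = 36)
Add(Function('Z')(Mul(4, -4)), Mul(Function('r')(Function('o')(5), -9), 49)) = Add(36, Mul(Add(Mul(-2, 5), Mul(22, -9)), 49)) = Add(36, Mul(Add(-10, -198), 49)) = Add(36, Mul(-208, 49)) = Add(36, -10192) = -10156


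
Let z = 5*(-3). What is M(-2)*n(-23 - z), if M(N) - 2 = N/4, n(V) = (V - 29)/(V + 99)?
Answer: -111/182 ≈ -0.60989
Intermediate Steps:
z = -15
n(V) = (-29 + V)/(99 + V)
M(N) = 2 + N/4
M(-2)*n(-23 - z) = (2 + (¼)*(-2))*((-29 + (-23 - 1*(-15)))/(99 + (-23 - 1*(-15)))) = (2 - ½)*((-29 + (-23 + 15))/(99 + (-23 + 15))) = 3*((-29 - 8)/(99 - 8))/2 = 3*(-37/91)/2 = 3*((1/91)*(-37))/2 = (3/2)*(-37/91) = -111/182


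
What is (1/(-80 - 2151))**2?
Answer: 1/4977361 ≈ 2.0091e-7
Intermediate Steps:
(1/(-80 - 2151))**2 = (1/(-2231))**2 = (-1/2231)**2 = 1/4977361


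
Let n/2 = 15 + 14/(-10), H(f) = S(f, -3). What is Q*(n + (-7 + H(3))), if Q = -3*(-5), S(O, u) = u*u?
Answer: 438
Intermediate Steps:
S(O, u) = u**2
H(f) = 9 (H(f) = (-3)**2 = 9)
n = 136/5 (n = 2*(15 + 14/(-10)) = 2*(15 + 14*(-1/10)) = 2*(15 - 7/5) = 2*(68/5) = 136/5 ≈ 27.200)
Q = 15
Q*(n + (-7 + H(3))) = 15*(136/5 + (-7 + 9)) = 15*(136/5 + 2) = 15*(146/5) = 438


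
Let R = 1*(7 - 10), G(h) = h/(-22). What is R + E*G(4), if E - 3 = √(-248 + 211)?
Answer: -39/11 - 2*I*√37/11 ≈ -3.5455 - 1.106*I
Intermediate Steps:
G(h) = -h/22 (G(h) = h*(-1/22) = -h/22)
R = -3 (R = 1*(-3) = -3)
E = 3 + I*√37 (E = 3 + √(-248 + 211) = 3 + √(-37) = 3 + I*√37 ≈ 3.0 + 6.0828*I)
R + E*G(4) = -3 + (3 + I*√37)*(-1/22*4) = -3 + (3 + I*√37)*(-2/11) = -3 + (-6/11 - 2*I*√37/11) = -39/11 - 2*I*√37/11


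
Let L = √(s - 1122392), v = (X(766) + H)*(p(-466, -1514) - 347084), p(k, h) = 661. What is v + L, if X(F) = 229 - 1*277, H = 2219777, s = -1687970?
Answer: -768965179367 + I*√2810362 ≈ -7.6896e+11 + 1676.4*I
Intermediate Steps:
X(F) = -48 (X(F) = 229 - 277 = -48)
v = -768965179367 (v = (-48 + 2219777)*(661 - 347084) = 2219729*(-346423) = -768965179367)
L = I*√2810362 (L = √(-1687970 - 1122392) = √(-2810362) = I*√2810362 ≈ 1676.4*I)
v + L = -768965179367 + I*√2810362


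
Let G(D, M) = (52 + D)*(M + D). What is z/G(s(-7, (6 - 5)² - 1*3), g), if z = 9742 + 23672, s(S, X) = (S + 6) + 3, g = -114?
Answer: -5569/1008 ≈ -5.5248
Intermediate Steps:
s(S, X) = 9 + S (s(S, X) = (6 + S) + 3 = 9 + S)
G(D, M) = (52 + D)*(D + M)
z = 33414
z/G(s(-7, (6 - 5)² - 1*3), g) = 33414/((9 - 7)² + 52*(9 - 7) + 52*(-114) + (9 - 7)*(-114)) = 33414/(2² + 52*2 - 5928 + 2*(-114)) = 33414/(4 + 104 - 5928 - 228) = 33414/(-6048) = 33414*(-1/6048) = -5569/1008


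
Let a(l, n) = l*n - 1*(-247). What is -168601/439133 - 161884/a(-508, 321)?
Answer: 43636823151/71500074193 ≈ 0.61030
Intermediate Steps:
a(l, n) = 247 + l*n (a(l, n) = l*n + 247 = 247 + l*n)
-168601/439133 - 161884/a(-508, 321) = -168601/439133 - 161884/(247 - 508*321) = -168601*1/439133 - 161884/(247 - 163068) = -168601/439133 - 161884/(-162821) = -168601/439133 - 161884*(-1/162821) = -168601/439133 + 161884/162821 = 43636823151/71500074193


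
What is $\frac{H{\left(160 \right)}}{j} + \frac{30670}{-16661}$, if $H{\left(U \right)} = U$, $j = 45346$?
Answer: $- \frac{694048030}{377754853} \approx -1.8373$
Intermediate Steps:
$\frac{H{\left(160 \right)}}{j} + \frac{30670}{-16661} = \frac{160}{45346} + \frac{30670}{-16661} = 160 \cdot \frac{1}{45346} + 30670 \left(- \frac{1}{16661}\right) = \frac{80}{22673} - \frac{30670}{16661} = - \frac{694048030}{377754853}$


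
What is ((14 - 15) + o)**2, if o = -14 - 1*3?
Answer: 324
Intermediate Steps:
o = -17 (o = -14 - 3 = -17)
((14 - 15) + o)**2 = ((14 - 15) - 17)**2 = (-1 - 17)**2 = (-18)**2 = 324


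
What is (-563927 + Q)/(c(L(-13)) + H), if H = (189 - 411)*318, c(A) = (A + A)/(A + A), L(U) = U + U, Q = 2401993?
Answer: -1838066/70595 ≈ -26.037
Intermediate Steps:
L(U) = 2*U
c(A) = 1 (c(A) = (2*A)/((2*A)) = (2*A)*(1/(2*A)) = 1)
H = -70596 (H = -222*318 = -70596)
(-563927 + Q)/(c(L(-13)) + H) = (-563927 + 2401993)/(1 - 70596) = 1838066/(-70595) = 1838066*(-1/70595) = -1838066/70595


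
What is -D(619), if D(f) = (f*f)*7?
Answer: -2682127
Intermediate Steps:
D(f) = 7*f² (D(f) = f²*7 = 7*f²)
-D(619) = -7*619² = -7*383161 = -1*2682127 = -2682127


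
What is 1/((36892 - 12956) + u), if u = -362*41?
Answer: 1/9094 ≈ 0.00010996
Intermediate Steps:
u = -14842
1/((36892 - 12956) + u) = 1/((36892 - 12956) - 14842) = 1/(23936 - 14842) = 1/9094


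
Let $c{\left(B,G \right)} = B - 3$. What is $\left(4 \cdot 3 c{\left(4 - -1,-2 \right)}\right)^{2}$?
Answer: $576$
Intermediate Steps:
$c{\left(B,G \right)} = -3 + B$
$\left(4 \cdot 3 c{\left(4 - -1,-2 \right)}\right)^{2} = \left(4 \cdot 3 \left(-3 + \left(4 - -1\right)\right)\right)^{2} = \left(12 \left(-3 + \left(4 + 1\right)\right)\right)^{2} = \left(12 \left(-3 + 5\right)\right)^{2} = \left(12 \cdot 2\right)^{2} = 24^{2} = 576$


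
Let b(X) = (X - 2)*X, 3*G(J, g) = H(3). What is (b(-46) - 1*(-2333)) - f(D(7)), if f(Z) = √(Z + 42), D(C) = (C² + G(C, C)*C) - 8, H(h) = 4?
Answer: 4541 - √831/3 ≈ 4531.4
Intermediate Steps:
G(J, g) = 4/3 (G(J, g) = (⅓)*4 = 4/3)
b(X) = X*(-2 + X) (b(X) = (-2 + X)*X = X*(-2 + X))
D(C) = -8 + C² + 4*C/3 (D(C) = (C² + 4*C/3) - 8 = -8 + C² + 4*C/3)
f(Z) = √(42 + Z)
(b(-46) - 1*(-2333)) - f(D(7)) = (-46*(-2 - 46) - 1*(-2333)) - √(42 + (-8 + 7² + (4/3)*7)) = (-46*(-48) + 2333) - √(42 + (-8 + 49 + 28/3)) = (2208 + 2333) - √(42 + 151/3) = 4541 - √(277/3) = 4541 - √831/3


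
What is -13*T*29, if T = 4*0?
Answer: 0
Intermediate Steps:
T = 0
-13*T*29 = -13*0*29 = 0*29 = 0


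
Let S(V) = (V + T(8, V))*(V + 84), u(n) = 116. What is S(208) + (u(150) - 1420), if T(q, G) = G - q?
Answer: 117832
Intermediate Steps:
S(V) = (-8 + 2*V)*(84 + V) (S(V) = (V + (V - 1*8))*(V + 84) = (V + (V - 8))*(84 + V) = (V + (-8 + V))*(84 + V) = (-8 + 2*V)*(84 + V))
S(208) + (u(150) - 1420) = (-672 + 2*208² + 160*208) + (116 - 1420) = (-672 + 2*43264 + 33280) - 1304 = (-672 + 86528 + 33280) - 1304 = 119136 - 1304 = 117832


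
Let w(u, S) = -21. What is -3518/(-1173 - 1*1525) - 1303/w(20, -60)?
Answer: 1794686/28329 ≈ 63.352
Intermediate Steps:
-3518/(-1173 - 1*1525) - 1303/w(20, -60) = -3518/(-1173 - 1*1525) - 1303/(-21) = -3518/(-1173 - 1525) - 1303*(-1/21) = -3518/(-2698) + 1303/21 = -3518*(-1/2698) + 1303/21 = 1759/1349 + 1303/21 = 1794686/28329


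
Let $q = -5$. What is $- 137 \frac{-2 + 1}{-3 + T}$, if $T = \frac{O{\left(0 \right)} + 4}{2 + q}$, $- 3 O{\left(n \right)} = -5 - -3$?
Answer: $- \frac{1233}{41} \approx -30.073$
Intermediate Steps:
$O{\left(n \right)} = \frac{2}{3}$ ($O{\left(n \right)} = - \frac{-5 - -3}{3} = - \frac{-5 + 3}{3} = \left(- \frac{1}{3}\right) \left(-2\right) = \frac{2}{3}$)
$T = - \frac{14}{9}$ ($T = \frac{\frac{2}{3} + 4}{2 - 5} = \frac{14}{3 \left(-3\right)} = \frac{14}{3} \left(- \frac{1}{3}\right) = - \frac{14}{9} \approx -1.5556$)
$- 137 \frac{-2 + 1}{-3 + T} = - 137 \frac{-2 + 1}{-3 - \frac{14}{9}} = - 137 \frac{1}{- \frac{41}{9}} \left(-1\right) = - 137 \left(\left(- \frac{9}{41}\right) \left(-1\right)\right) = \left(-137\right) \frac{9}{41} = - \frac{1233}{41}$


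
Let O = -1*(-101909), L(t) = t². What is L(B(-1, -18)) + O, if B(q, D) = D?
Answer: 102233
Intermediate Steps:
O = 101909
L(B(-1, -18)) + O = (-18)² + 101909 = 324 + 101909 = 102233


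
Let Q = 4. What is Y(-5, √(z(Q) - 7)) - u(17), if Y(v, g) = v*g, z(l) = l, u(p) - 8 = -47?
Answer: 39 - 5*I*√3 ≈ 39.0 - 8.6602*I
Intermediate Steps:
u(p) = -39 (u(p) = 8 - 47 = -39)
Y(v, g) = g*v
Y(-5, √(z(Q) - 7)) - u(17) = √(4 - 7)*(-5) - 1*(-39) = √(-3)*(-5) + 39 = (I*√3)*(-5) + 39 = -5*I*√3 + 39 = 39 - 5*I*√3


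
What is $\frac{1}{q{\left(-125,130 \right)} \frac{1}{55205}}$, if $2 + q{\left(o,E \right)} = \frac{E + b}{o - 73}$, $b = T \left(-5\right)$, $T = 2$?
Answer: $- \frac{1821765}{86} \approx -21183.0$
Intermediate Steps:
$b = -10$ ($b = 2 \left(-5\right) = -10$)
$q{\left(o,E \right)} = -2 + \frac{-10 + E}{-73 + o}$ ($q{\left(o,E \right)} = -2 + \frac{E - 10}{o - 73} = -2 + \frac{-10 + E}{-73 + o}$)
$\frac{1}{q{\left(-125,130 \right)} \frac{1}{55205}} = \frac{1}{\frac{136 + 130 - -250}{-73 - 125} \cdot \frac{1}{55205}} = \frac{1}{\frac{136 + 130 + 250}{-198} \cdot \frac{1}{55205}} = \frac{1}{\left(- \frac{1}{198}\right) 516 \cdot \frac{1}{55205}} = \frac{1}{\left(- \frac{86}{33}\right) \frac{1}{55205}} = \frac{1}{- \frac{86}{1821765}} = - \frac{1821765}{86}$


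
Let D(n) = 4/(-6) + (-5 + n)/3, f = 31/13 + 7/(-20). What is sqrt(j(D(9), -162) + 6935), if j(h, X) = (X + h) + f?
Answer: sqrt(1030584165)/390 ≈ 82.315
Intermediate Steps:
f = 529/260 (f = 31*(1/13) + 7*(-1/20) = 31/13 - 7/20 = 529/260 ≈ 2.0346)
D(n) = -7/3 + n/3 (D(n) = 4*(-1/6) + (-5 + n)*(1/3) = -2/3 + (-5/3 + n/3) = -7/3 + n/3)
j(h, X) = 529/260 + X + h (j(h, X) = (X + h) + 529/260 = 529/260 + X + h)
sqrt(j(D(9), -162) + 6935) = sqrt((529/260 - 162 + (-7/3 + (1/3)*9)) + 6935) = sqrt((529/260 - 162 + (-7/3 + 3)) + 6935) = sqrt((529/260 - 162 + 2/3) + 6935) = sqrt(-124253/780 + 6935) = sqrt(5285047/780) = sqrt(1030584165)/390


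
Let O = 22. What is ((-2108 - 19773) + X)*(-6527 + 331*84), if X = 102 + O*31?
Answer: -448880869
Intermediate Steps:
X = 784 (X = 102 + 22*31 = 102 + 682 = 784)
((-2108 - 19773) + X)*(-6527 + 331*84) = ((-2108 - 19773) + 784)*(-6527 + 331*84) = (-21881 + 784)*(-6527 + 27804) = -21097*21277 = -448880869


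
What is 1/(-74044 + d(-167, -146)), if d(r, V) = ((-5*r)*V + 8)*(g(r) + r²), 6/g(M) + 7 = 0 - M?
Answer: -40/135992139733 ≈ -2.9413e-10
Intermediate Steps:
g(M) = 6/(-7 - M) (g(M) = 6/(-7 + (0 - M)) = 6/(-7 - M))
d(r, V) = (8 - 5*V*r)*(r² - 6/(7 + r)) (d(r, V) = ((-5*r)*V + 8)*(-6/(7 + r) + r²) = (-5*V*r + 8)*(r² - 6/(7 + r)) = (8 - 5*V*r)*(r² - 6/(7 + r)))
1/(-74044 + d(-167, -146)) = 1/(-74044 + (-48 + 30*(-146)*(-167) + (-167)²*(7 - 167)*(8 - 5*(-146)*(-167)))/(7 - 167)) = 1/(-74044 + (-48 + 731460 + 27889*(-160)*(8 - 121910))/(-160)) = 1/(-74044 - (-48 + 731460 + 27889*(-160)*(-121902))/160) = 1/(-74044 - (-48 + 731460 + 543955980480)/160) = 1/(-74044 - 1/160*543956711892) = 1/(-74044 - 135989177973/40) = 1/(-135992139733/40) = -40/135992139733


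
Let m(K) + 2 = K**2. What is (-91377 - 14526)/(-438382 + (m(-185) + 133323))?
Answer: 105903/270836 ≈ 0.39102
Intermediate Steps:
m(K) = -2 + K**2
(-91377 - 14526)/(-438382 + (m(-185) + 133323)) = (-91377 - 14526)/(-438382 + ((-2 + (-185)**2) + 133323)) = -105903/(-438382 + ((-2 + 34225) + 133323)) = -105903/(-438382 + (34223 + 133323)) = -105903/(-438382 + 167546) = -105903/(-270836) = -105903*(-1/270836) = 105903/270836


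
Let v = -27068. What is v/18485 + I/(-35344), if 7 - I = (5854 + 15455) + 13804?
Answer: -153878491/326666920 ≈ -0.47106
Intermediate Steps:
I = -35106 (I = 7 - ((5854 + 15455) + 13804) = 7 - (21309 + 13804) = 7 - 1*35113 = 7 - 35113 = -35106)
v/18485 + I/(-35344) = -27068/18485 - 35106/(-35344) = -27068*1/18485 - 35106*(-1/35344) = -27068/18485 + 17553/17672 = -153878491/326666920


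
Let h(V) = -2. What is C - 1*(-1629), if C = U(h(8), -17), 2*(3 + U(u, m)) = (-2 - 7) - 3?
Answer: 1620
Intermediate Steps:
U(u, m) = -9 (U(u, m) = -3 + ((-2 - 7) - 3)/2 = -3 + (-9 - 3)/2 = -3 + (1/2)*(-12) = -3 - 6 = -9)
C = -9
C - 1*(-1629) = -9 - 1*(-1629) = -9 + 1629 = 1620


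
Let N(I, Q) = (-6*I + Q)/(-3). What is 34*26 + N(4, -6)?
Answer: 894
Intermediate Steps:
N(I, Q) = 2*I - Q/3 (N(I, Q) = (Q - 6*I)*(-1/3) = 2*I - Q/3)
34*26 + N(4, -6) = 34*26 + (2*4 - 1/3*(-6)) = 884 + (8 + 2) = 884 + 10 = 894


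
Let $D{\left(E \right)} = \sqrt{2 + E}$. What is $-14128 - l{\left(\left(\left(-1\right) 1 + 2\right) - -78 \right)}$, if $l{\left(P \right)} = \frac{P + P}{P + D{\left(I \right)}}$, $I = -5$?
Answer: $\frac{2 \left(- 7064 \sqrt{3} + 558135 i\right)}{\sqrt{3} - 79 i} \approx -14130.0 + 0.043828 i$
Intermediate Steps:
$l{\left(P \right)} = \frac{2 P}{P + i \sqrt{3}}$ ($l{\left(P \right)} = \frac{P + P}{P + \sqrt{2 - 5}} = \frac{2 P}{P + \sqrt{-3}} = \frac{2 P}{P + i \sqrt{3}}$)
$-14128 - l{\left(\left(\left(-1\right) 1 + 2\right) - -78 \right)} = -14128 - \frac{2 \left(\left(\left(-1\right) 1 + 2\right) - -78\right)}{\left(\left(\left(-1\right) 1 + 2\right) - -78\right) + i \sqrt{3}} = -14128 - \frac{2 \left(\left(-1 + 2\right) + 78\right)}{\left(\left(-1 + 2\right) + 78\right) + i \sqrt{3}} = -14128 - \frac{2 \left(1 + 78\right)}{\left(1 + 78\right) + i \sqrt{3}} = -14128 - 2 \cdot 79 \frac{1}{79 + i \sqrt{3}} = -14128 - \frac{158}{79 + i \sqrt{3}}$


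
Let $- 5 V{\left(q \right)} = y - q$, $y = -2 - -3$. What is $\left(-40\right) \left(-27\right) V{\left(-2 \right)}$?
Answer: $-648$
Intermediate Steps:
$y = 1$ ($y = -2 + 3 = 1$)
$V{\left(q \right)} = - \frac{1}{5} + \frac{q}{5}$ ($V{\left(q \right)} = - \frac{1 - q}{5} = - \frac{1}{5} + \frac{q}{5}$)
$\left(-40\right) \left(-27\right) V{\left(-2 \right)} = \left(-40\right) \left(-27\right) \left(- \frac{1}{5} + \frac{1}{5} \left(-2\right)\right) = 1080 \left(- \frac{1}{5} - \frac{2}{5}\right) = 1080 \left(- \frac{3}{5}\right) = -648$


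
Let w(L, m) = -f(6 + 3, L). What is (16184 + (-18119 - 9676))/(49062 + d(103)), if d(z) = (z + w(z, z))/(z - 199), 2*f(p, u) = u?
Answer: -2229312/9419801 ≈ -0.23666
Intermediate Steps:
f(p, u) = u/2
w(L, m) = -L/2
d(z) = z/(2*(-199 + z)) (d(z) = (z - z/2)/(z - 199) = (z/2)/(-199 + z) = z/(2*(-199 + z)))
(16184 + (-18119 - 9676))/(49062 + d(103)) = (16184 + (-18119 - 9676))/(49062 + (½)*103/(-199 + 103)) = (16184 - 27795)/(49062 + (½)*103/(-96)) = -11611/(49062 + (½)*103*(-1/96)) = -11611/(49062 - 103/192) = -11611/9419801/192 = -11611*192/9419801 = -2229312/9419801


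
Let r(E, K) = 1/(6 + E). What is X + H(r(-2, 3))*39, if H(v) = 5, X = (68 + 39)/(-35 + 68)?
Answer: 6542/33 ≈ 198.24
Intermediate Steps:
X = 107/33 ≈ 3.2424
X + H(r(-2, 3))*39 = 107/33 + 5*39 = 107/33 + 195 = 6542/33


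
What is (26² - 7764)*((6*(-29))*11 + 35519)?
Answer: -238192240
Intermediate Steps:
(26² - 7764)*((6*(-29))*11 + 35519) = (676 - 7764)*(-174*11 + 35519) = -7088*(-1914 + 35519) = -7088*33605 = -238192240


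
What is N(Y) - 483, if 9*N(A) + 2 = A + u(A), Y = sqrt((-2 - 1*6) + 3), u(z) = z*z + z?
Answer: -4354/9 + 2*I*sqrt(5)/9 ≈ -483.78 + 0.4969*I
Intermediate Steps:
u(z) = z + z**2 (u(z) = z**2 + z = z + z**2)
Y = I*sqrt(5) (Y = sqrt((-2 - 6) + 3) = sqrt(-8 + 3) = sqrt(-5) = I*sqrt(5) ≈ 2.2361*I)
N(A) = -2/9 + A/9 + A*(1 + A)/9 (N(A) = -2/9 + (A + A*(1 + A))/9 = -2/9 + (A/9 + A*(1 + A)/9) = -2/9 + A/9 + A*(1 + A)/9)
N(Y) - 483 = (-2/9 + (I*sqrt(5))/9 + (I*sqrt(5))*(1 + I*sqrt(5))/9) - 483 = (-2/9 + I*sqrt(5)/9 + I*sqrt(5)*(1 + I*sqrt(5))/9) - 483 = -4349/9 + I*sqrt(5)/9 + I*sqrt(5)*(1 + I*sqrt(5))/9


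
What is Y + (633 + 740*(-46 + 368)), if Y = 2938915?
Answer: 3177828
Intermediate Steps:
Y + (633 + 740*(-46 + 368)) = 2938915 + (633 + 740*(-46 + 368)) = 2938915 + (633 + 740*322) = 2938915 + (633 + 238280) = 2938915 + 238913 = 3177828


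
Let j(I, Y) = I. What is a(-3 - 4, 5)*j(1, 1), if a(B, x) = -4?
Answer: -4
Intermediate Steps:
a(-3 - 4, 5)*j(1, 1) = -4*1 = -4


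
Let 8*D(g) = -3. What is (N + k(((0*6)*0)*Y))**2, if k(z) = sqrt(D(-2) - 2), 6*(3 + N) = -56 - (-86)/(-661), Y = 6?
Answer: 4727286509/31458312 - 12250*I*sqrt(38)/1983 ≈ 150.27 - 38.081*I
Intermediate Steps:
D(g) = -3/8 (D(g) = (1/8)*(-3) = -3/8)
N = -24500/1983 (N = -3 + (-56 - (-86)/(-661))/6 = -3 + (-56 - (-86)*(-1)/661)/6 = -3 + (-56 - 1*86/661)/6 = -3 + (-56 - 86/661)/6 = -3 + (1/6)*(-37102/661) = -3 - 18551/1983 = -24500/1983 ≈ -12.355)
k(z) = I*sqrt(38)/4 (k(z) = sqrt(-3/8 - 2) = sqrt(-19/8) = I*sqrt(38)/4)
(N + k(((0*6)*0)*Y))**2 = (-24500/1983 + I*sqrt(38)/4)**2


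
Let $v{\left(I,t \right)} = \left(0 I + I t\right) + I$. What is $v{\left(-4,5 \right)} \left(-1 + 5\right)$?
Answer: $-96$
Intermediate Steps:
$v{\left(I,t \right)} = I + I t$ ($v{\left(I,t \right)} = \left(0 + I t\right) + I = I t + I = I + I t$)
$v{\left(-4,5 \right)} \left(-1 + 5\right) = - 4 \left(1 + 5\right) \left(-1 + 5\right) = \left(-4\right) 6 \cdot 4 = \left(-24\right) 4 = -96$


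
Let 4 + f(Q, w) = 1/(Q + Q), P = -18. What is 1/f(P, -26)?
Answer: -36/145 ≈ -0.24828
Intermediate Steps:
f(Q, w) = -4 + 1/(2*Q) (f(Q, w) = -4 + 1/(Q + Q) = -4 + 1/(2*Q))
1/f(P, -26) = 1/(-4 + (1/2)/(-18)) = 1/(-4 + (1/2)*(-1/18)) = 1/(-4 - 1/36) = 1/(-145/36) = -36/145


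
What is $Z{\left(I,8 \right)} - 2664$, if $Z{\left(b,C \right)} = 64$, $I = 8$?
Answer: $-2600$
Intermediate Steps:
$Z{\left(I,8 \right)} - 2664 = 64 - 2664 = -2600$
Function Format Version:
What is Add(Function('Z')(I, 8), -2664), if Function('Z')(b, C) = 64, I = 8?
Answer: -2600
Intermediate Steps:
Add(Function('Z')(I, 8), -2664) = Add(64, -2664) = -2600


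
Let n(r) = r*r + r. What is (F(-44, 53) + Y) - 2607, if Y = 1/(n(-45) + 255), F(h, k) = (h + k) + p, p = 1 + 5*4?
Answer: -5759594/2235 ≈ -2577.0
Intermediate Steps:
p = 21 (p = 1 + 20 = 21)
F(h, k) = 21 + h + k (F(h, k) = (h + k) + 21 = 21 + h + k)
n(r) = r + r**2 (n(r) = r**2 + r = r + r**2)
Y = 1/2235 (Y = 1/(-45*(1 - 45) + 255) = 1/(-45*(-44) + 255) = 1/(1980 + 255) = 1/2235 ≈ 0.00044743)
(F(-44, 53) + Y) - 2607 = ((21 - 44 + 53) + 1/2235) - 2607 = (30 + 1/2235) - 2607 = 67051/2235 - 2607 = -5759594/2235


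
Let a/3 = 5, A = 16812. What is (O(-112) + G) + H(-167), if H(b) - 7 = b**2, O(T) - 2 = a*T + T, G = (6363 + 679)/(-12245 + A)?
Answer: 119233144/4567 ≈ 26108.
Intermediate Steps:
a = 15 (a = 3*5 = 15)
G = 7042/4567 (G = (6363 + 679)/(-12245 + 16812) = 7042/4567 ≈ 1.5419)
O(T) = 2 + 16*T (O(T) = 2 + (15*T + T) = 2 + 16*T)
H(b) = 7 + b**2
(O(-112) + G) + H(-167) = ((2 + 16*(-112)) + 7042/4567) + (7 + (-167)**2) = ((2 - 1792) + 7042/4567) + (7 + 27889) = (-1790 + 7042/4567) + 27896 = -8167888/4567 + 27896 = 119233144/4567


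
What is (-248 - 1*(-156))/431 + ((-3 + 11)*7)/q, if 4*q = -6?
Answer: -48548/1293 ≈ -37.547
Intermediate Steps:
q = -3/2 (q = (¼)*(-6) = -3/2 ≈ -1.5000)
(-248 - 1*(-156))/431 + ((-3 + 11)*7)/q = (-248 - 1*(-156))/431 + ((-3 + 11)*7)/(-3/2) = (-248 + 156)*(1/431) + (8*7)*(-⅔) = -92*1/431 + 56*(-⅔) = -92/431 - 112/3 = -48548/1293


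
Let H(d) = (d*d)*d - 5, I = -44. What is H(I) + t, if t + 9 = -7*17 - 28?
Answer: -85345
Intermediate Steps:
H(d) = -5 + d**3 (H(d) = d**2*d - 5 = d**3 - 5 = -5 + d**3)
t = -156 (t = -9 + (-7*17 - 28) = -9 + (-119 - 28) = -9 - 147 = -156)
H(I) + t = (-5 + (-44)**3) - 156 = (-5 - 85184) - 156 = -85189 - 156 = -85345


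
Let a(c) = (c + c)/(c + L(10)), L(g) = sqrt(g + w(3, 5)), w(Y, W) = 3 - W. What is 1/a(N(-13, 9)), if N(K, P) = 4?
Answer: 1/2 + sqrt(2)/4 ≈ 0.85355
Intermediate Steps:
L(g) = sqrt(-2 + g) (L(g) = sqrt(g + (3 - 1*5)) = sqrt(g + (3 - 5)) = sqrt(g - 2) = sqrt(-2 + g))
a(c) = 2*c/(c + 2*sqrt(2)) (a(c) = (c + c)/(c + sqrt(-2 + 10)) = (2*c)/(c + sqrt(8)) = (2*c)/(c + 2*sqrt(2)) = 2*c/(c + 2*sqrt(2)))
1/a(N(-13, 9)) = 1/(2*4/(4 + 2*sqrt(2))) = 1/(8/(4 + 2*sqrt(2))) = 1/2 + sqrt(2)/4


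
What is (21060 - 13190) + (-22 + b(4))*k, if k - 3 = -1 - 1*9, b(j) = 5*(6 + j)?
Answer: 7674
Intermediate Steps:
b(j) = 30 + 5*j
k = -7 (k = 3 + (-1 - 1*9) = 3 + (-1 - 9) = 3 - 10 = -7)
(21060 - 13190) + (-22 + b(4))*k = (21060 - 13190) + (-22 + (30 + 5*4))*(-7) = 7870 + (-22 + (30 + 20))*(-7) = 7870 + (-22 + 50)*(-7) = 7870 + 28*(-7) = 7870 - 196 = 7674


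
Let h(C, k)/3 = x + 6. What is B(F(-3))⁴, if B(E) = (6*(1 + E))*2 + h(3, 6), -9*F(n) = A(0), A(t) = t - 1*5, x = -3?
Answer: 47458321/81 ≈ 5.8591e+5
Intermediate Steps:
h(C, k) = 9 (h(C, k) = 3*(-3 + 6) = 3*3 = 9)
A(t) = -5 + t (A(t) = t - 5 = -5 + t)
F(n) = 5/9 (F(n) = -(-5 + 0)/9 = -⅑*(-5) = 5/9)
B(E) = 21 + 12*E (B(E) = (6*(1 + E))*2 + 9 = (6 + 6*E)*2 + 9 = (12 + 12*E) + 9 = 21 + 12*E)
B(F(-3))⁴ = (21 + 12*(5/9))⁴ = (21 + 20/3)⁴ = (83/3)⁴ = 47458321/81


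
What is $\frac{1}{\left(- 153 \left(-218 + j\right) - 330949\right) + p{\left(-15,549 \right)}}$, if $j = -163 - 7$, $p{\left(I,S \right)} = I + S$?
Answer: $- \frac{1}{271051} \approx -3.6893 \cdot 10^{-6}$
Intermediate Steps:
$j = -170$
$\frac{1}{\left(- 153 \left(-218 + j\right) - 330949\right) + p{\left(-15,549 \right)}} = \frac{1}{\left(- 153 \left(-218 - 170\right) - 330949\right) + \left(-15 + 549\right)} = \frac{1}{\left(\left(-153\right) \left(-388\right) - 330949\right) + 534} = \frac{1}{\left(59364 - 330949\right) + 534} = \frac{1}{-271585 + 534} = \frac{1}{-271051} = - \frac{1}{271051}$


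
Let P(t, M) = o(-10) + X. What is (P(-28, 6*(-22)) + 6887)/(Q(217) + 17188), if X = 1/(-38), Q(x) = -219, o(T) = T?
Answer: 261325/644822 ≈ 0.40527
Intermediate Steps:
X = -1/38 ≈ -0.026316
P(t, M) = -381/38 (P(t, M) = -10 - 1/38 = -381/38)
(P(-28, 6*(-22)) + 6887)/(Q(217) + 17188) = (-381/38 + 6887)/(-219 + 17188) = (261325/38)/16969 = (261325/38)*(1/16969) = 261325/644822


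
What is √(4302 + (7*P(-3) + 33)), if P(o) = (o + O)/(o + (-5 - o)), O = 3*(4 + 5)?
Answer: √107535/5 ≈ 65.585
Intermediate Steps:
O = 27 (O = 3*9 = 27)
P(o) = -27/5 - o/5 (P(o) = (o + 27)/(o + (-5 - o)) = (27 + o)/(-5) = (27 + o)*(-⅕) = -27/5 - o/5)
√(4302 + (7*P(-3) + 33)) = √(4302 + (7*(-27/5 - ⅕*(-3)) + 33)) = √(4302 + (7*(-27/5 + ⅗) + 33)) = √(4302 + (7*(-24/5) + 33)) = √(4302 + (-168/5 + 33)) = √(4302 - ⅗) = √(21507/5) = √107535/5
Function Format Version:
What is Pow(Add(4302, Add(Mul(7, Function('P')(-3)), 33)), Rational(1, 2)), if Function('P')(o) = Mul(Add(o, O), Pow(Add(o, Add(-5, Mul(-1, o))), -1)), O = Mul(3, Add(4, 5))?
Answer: Mul(Rational(1, 5), Pow(107535, Rational(1, 2))) ≈ 65.585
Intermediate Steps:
O = 27 (O = Mul(3, 9) = 27)
Function('P')(o) = Add(Rational(-27, 5), Mul(Rational(-1, 5), o)) (Function('P')(o) = Mul(Add(o, 27), Pow(Add(o, Add(-5, Mul(-1, o))), -1)) = Mul(Add(27, o), Pow(-5, -1)) = Mul(Add(27, o), Rational(-1, 5)) = Add(Rational(-27, 5), Mul(Rational(-1, 5), o)))
Pow(Add(4302, Add(Mul(7, Function('P')(-3)), 33)), Rational(1, 2)) = Pow(Add(4302, Add(Mul(7, Add(Rational(-27, 5), Mul(Rational(-1, 5), -3))), 33)), Rational(1, 2)) = Pow(Add(4302, Add(Mul(7, Add(Rational(-27, 5), Rational(3, 5))), 33)), Rational(1, 2)) = Pow(Add(4302, Add(Mul(7, Rational(-24, 5)), 33)), Rational(1, 2)) = Pow(Add(4302, Add(Rational(-168, 5), 33)), Rational(1, 2)) = Pow(Add(4302, Rational(-3, 5)), Rational(1, 2)) = Pow(Rational(21507, 5), Rational(1, 2)) = Mul(Rational(1, 5), Pow(107535, Rational(1, 2)))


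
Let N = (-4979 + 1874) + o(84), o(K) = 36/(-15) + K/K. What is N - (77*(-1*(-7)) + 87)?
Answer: -18662/5 ≈ -3732.4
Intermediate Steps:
o(K) = -7/5 (o(K) = 36*(-1/15) + 1 = -12/5 + 1 = -7/5)
N = -15532/5 (N = (-4979 + 1874) - 7/5 = -3105 - 7/5 = -15532/5 ≈ -3106.4)
N - (77*(-1*(-7)) + 87) = -15532/5 - (77*(-1*(-7)) + 87) = -15532/5 - (77*7 + 87) = -15532/5 - (539 + 87) = -15532/5 - 1*626 = -15532/5 - 626 = -18662/5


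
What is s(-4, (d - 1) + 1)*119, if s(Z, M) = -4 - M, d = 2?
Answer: -714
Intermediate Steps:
s(-4, (d - 1) + 1)*119 = (-4 - ((2 - 1) + 1))*119 = (-4 - (1 + 1))*119 = (-4 - 1*2)*119 = (-4 - 2)*119 = -6*119 = -714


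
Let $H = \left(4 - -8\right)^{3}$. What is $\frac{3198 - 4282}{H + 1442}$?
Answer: $- \frac{542}{1585} \approx -0.34196$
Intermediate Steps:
$H = 1728$ ($H = \left(4 + 8\right)^{3} = 12^{3} = 1728$)
$\frac{3198 - 4282}{H + 1442} = \frac{3198 - 4282}{1728 + 1442} = - \frac{1084}{3170} = \left(-1084\right) \frac{1}{3170} = - \frac{542}{1585}$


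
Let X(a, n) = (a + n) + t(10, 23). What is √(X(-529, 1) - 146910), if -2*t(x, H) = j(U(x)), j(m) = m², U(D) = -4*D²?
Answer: I*√227438 ≈ 476.9*I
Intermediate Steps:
t(x, H) = -8*x⁴ (t(x, H) = -16*x⁴/2 = -8*x⁴)
X(a, n) = -80000 + a + n (X(a, n) = (a + n) - 8*10⁴ = (a + n) - 8*10000 = (a + n) - 80000 = -80000 + a + n)
√(X(-529, 1) - 146910) = √((-80000 - 529 + 1) - 146910) = √(-80528 - 146910) = √(-227438) = I*√227438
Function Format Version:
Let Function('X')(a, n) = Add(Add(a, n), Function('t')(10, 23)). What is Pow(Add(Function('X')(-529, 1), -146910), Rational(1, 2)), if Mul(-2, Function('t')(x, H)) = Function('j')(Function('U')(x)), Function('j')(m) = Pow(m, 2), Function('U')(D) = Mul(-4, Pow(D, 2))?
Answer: Mul(I, Pow(227438, Rational(1, 2))) ≈ Mul(476.90, I)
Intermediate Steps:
Function('t')(x, H) = Mul(-8, Pow(x, 4)) (Function('t')(x, H) = Mul(Rational(-1, 2), Pow(Mul(-4, Pow(x, 2)), 2)) = Mul(Rational(-1, 2), Mul(16, Pow(x, 4))) = Mul(-8, Pow(x, 4)))
Function('X')(a, n) = Add(-80000, a, n) (Function('X')(a, n) = Add(Add(a, n), Mul(-8, Pow(10, 4))) = Add(Add(a, n), Mul(-8, 10000)) = Add(Add(a, n), -80000) = Add(-80000, a, n))
Pow(Add(Function('X')(-529, 1), -146910), Rational(1, 2)) = Pow(Add(Add(-80000, -529, 1), -146910), Rational(1, 2)) = Pow(Add(-80528, -146910), Rational(1, 2)) = Pow(-227438, Rational(1, 2)) = Mul(I, Pow(227438, Rational(1, 2)))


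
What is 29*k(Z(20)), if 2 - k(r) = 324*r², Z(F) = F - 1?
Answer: -3391898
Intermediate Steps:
Z(F) = -1 + F
k(r) = 2 - 324*r²
29*k(Z(20)) = 29*(2 - 324*(-1 + 20)²) = 29*(2 - 324*19²) = 29*(2 - 324*361) = 29*(2 - 116964) = 29*(-116962) = -3391898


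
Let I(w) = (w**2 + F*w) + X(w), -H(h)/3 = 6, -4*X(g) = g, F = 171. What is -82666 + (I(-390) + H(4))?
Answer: 5647/2 ≈ 2823.5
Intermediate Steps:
X(g) = -g/4
H(h) = -18 (H(h) = -3*6 = -18)
I(w) = w**2 + 683*w/4 (I(w) = (w**2 + 171*w) - w/4 = w**2 + 683*w/4)
-82666 + (I(-390) + H(4)) = -82666 + ((1/4)*(-390)*(683 + 4*(-390)) - 18) = -82666 + ((1/4)*(-390)*(683 - 1560) - 18) = -82666 + ((1/4)*(-390)*(-877) - 18) = -82666 + (171015/2 - 18) = -82666 + 170979/2 = 5647/2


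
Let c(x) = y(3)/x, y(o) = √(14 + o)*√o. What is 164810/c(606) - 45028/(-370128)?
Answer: 11257/92532 + 33291620*√51/17 ≈ 1.3985e+7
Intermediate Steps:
y(o) = √o*√(14 + o)
c(x) = √51/x (c(x) = (√3*√(14 + 3))/x = (√3*√17)/x = √51/x)
164810/c(606) - 45028/(-370128) = 164810/((√51/606)) - 45028/(-370128) = 164810/((√51*(1/606))) - 45028*(-1/370128) = 164810/((√51/606)) + 11257/92532 = 164810*(202*√51/17) + 11257/92532 = 33291620*√51/17 + 11257/92532 = 11257/92532 + 33291620*√51/17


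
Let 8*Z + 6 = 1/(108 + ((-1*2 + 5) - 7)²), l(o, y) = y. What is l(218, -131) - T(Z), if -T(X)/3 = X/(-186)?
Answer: -8056281/61504 ≈ -130.99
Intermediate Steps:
Z = -743/992 (Z = -¾ + 1/(8*(108 + ((-1*2 + 5) - 7)²)) = -¾ + 1/(8*(108 + ((-2 + 5) - 7)²)) = -¾ + 1/(8*(108 + (3 - 7)²)) = -¾ + 1/(8*(108 + (-4)²)) = -¾ + 1/(8*(108 + 16)) = -¾ + (⅛)/124 = -¾ + (⅛)*(1/124) = -¾ + 1/992 = -743/992 ≈ -0.74899)
T(X) = X/62 (T(X) = -3*X/(-186) = -3*X*(-1)/186 = -(-1)*X/62 = X/62)
l(218, -131) - T(Z) = -131 - (-743)/(62*992) = -131 - 1*(-743/61504) = -131 + 743/61504 = -8056281/61504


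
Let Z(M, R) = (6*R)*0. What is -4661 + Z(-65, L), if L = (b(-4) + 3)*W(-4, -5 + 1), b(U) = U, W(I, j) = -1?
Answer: -4661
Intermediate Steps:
L = 1 (L = (-4 + 3)*(-1) = -1*(-1) = 1)
Z(M, R) = 0
-4661 + Z(-65, L) = -4661 + 0 = -4661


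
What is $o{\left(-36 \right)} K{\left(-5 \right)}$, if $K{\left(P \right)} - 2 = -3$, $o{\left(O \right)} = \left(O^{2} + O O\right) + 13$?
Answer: $-2605$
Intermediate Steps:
$o{\left(O \right)} = 13 + 2 O^{2}$ ($o{\left(O \right)} = \left(O^{2} + O^{2}\right) + 13 = 2 O^{2} + 13 = 13 + 2 O^{2}$)
$K{\left(P \right)} = -1$ ($K{\left(P \right)} = 2 - 3 = -1$)
$o{\left(-36 \right)} K{\left(-5 \right)} = \left(13 + 2 \left(-36\right)^{2}\right) \left(-1\right) = \left(13 + 2 \cdot 1296\right) \left(-1\right) = \left(13 + 2592\right) \left(-1\right) = 2605 \left(-1\right) = -2605$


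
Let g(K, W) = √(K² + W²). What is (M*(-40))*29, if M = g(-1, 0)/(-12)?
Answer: 290/3 ≈ 96.667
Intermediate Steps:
M = -1/12 (M = √((-1)² + 0²)/(-12) = √(1 + 0)*(-1/12) = √1*(-1/12) = 1*(-1/12) = -1/12 ≈ -0.083333)
(M*(-40))*29 = -1/12*(-40)*29 = (10/3)*29 = 290/3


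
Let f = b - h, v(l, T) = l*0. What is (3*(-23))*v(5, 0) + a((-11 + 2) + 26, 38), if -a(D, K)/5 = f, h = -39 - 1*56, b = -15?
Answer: -400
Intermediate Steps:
v(l, T) = 0
h = -95 (h = -39 - 56 = -95)
f = 80 (f = -15 - 1*(-95) = -15 + 95 = 80)
a(D, K) = -400 (a(D, K) = -5*80 = -400)
(3*(-23))*v(5, 0) + a((-11 + 2) + 26, 38) = (3*(-23))*0 - 400 = -69*0 - 400 = 0 - 400 = -400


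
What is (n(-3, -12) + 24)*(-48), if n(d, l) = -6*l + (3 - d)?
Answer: -4896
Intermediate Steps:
n(d, l) = 3 - d - 6*l
(n(-3, -12) + 24)*(-48) = ((3 - 1*(-3) - 6*(-12)) + 24)*(-48) = ((3 + 3 + 72) + 24)*(-48) = (78 + 24)*(-48) = 102*(-48) = -4896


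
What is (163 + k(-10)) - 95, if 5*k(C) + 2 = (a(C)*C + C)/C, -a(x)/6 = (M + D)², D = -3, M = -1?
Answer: 243/5 ≈ 48.600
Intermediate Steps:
a(x) = -96 (a(x) = -6*(-1 - 3)² = -6*(-4)² = -6*16 = -96)
k(C) = -97/5 (k(C) = -⅖ + ((-96*C + C)/C)/5 = -⅖ + ((-95*C)/C)/5 = -⅖ + (⅕)*(-95) = -⅖ - 19 = -97/5)
(163 + k(-10)) - 95 = (163 - 97/5) - 95 = 718/5 - 95 = 243/5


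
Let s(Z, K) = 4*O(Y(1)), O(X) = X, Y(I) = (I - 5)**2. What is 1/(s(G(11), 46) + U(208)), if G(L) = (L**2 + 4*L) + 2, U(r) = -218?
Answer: -1/154 ≈ -0.0064935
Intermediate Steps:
Y(I) = (-5 + I)**2
G(L) = 2 + L**2 + 4*L
s(Z, K) = 64 (s(Z, K) = 4*(-5 + 1)**2 = 4*(-4)**2 = 4*16 = 64)
1/(s(G(11), 46) + U(208)) = 1/(64 - 218) = 1/(-154) = -1/154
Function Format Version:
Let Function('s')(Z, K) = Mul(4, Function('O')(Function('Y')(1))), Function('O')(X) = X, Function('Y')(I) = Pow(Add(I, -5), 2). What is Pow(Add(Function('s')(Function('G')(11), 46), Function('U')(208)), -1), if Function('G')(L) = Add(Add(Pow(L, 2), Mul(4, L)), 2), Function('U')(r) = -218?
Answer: Rational(-1, 154) ≈ -0.0064935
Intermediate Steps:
Function('Y')(I) = Pow(Add(-5, I), 2)
Function('G')(L) = Add(2, Pow(L, 2), Mul(4, L))
Function('s')(Z, K) = 64 (Function('s')(Z, K) = Mul(4, Pow(Add(-5, 1), 2)) = Mul(4, Pow(-4, 2)) = Mul(4, 16) = 64)
Pow(Add(Function('s')(Function('G')(11), 46), Function('U')(208)), -1) = Pow(Add(64, -218), -1) = Pow(-154, -1) = Rational(-1, 154)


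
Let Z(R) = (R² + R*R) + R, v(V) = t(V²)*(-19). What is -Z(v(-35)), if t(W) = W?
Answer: -1083427975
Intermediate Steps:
v(V) = -19*V² (v(V) = V²*(-19) = -19*V²)
Z(R) = R + 2*R² (Z(R) = (R² + R²) + R = 2*R² + R = R + 2*R²)
-Z(v(-35)) = -(-19*(-35)²)*(1 + 2*(-19*(-35)²)) = -(-19*1225)*(1 + 2*(-19*1225)) = -(-23275)*(1 + 2*(-23275)) = -(-23275)*(1 - 46550) = -(-23275)*(-46549) = -1*1083427975 = -1083427975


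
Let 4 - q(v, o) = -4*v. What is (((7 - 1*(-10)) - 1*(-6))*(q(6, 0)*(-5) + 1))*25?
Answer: -79925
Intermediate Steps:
q(v, o) = 4 + 4*v (q(v, o) = 4 - (-4)*v = 4 + 4*v)
(((7 - 1*(-10)) - 1*(-6))*(q(6, 0)*(-5) + 1))*25 = (((7 - 1*(-10)) - 1*(-6))*((4 + 4*6)*(-5) + 1))*25 = (((7 + 10) + 6)*((4 + 24)*(-5) + 1))*25 = ((17 + 6)*(28*(-5) + 1))*25 = (23*(-140 + 1))*25 = (23*(-139))*25 = -3197*25 = -79925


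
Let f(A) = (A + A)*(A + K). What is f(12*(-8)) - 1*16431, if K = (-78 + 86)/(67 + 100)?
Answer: 332631/167 ≈ 1991.8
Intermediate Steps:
K = 8/167 ≈ 0.047904
f(A) = 2*A*(8/167 + A) (f(A) = (A + A)*(A + 8/167) = (2*A)*(8/167 + A) = 2*A*(8/167 + A))
f(12*(-8)) - 1*16431 = 2*(12*(-8))*(8 + 167*(12*(-8)))/167 - 1*16431 = (2/167)*(-96)*(8 + 167*(-96)) - 16431 = (2/167)*(-96)*(8 - 16032) - 16431 = (2/167)*(-96)*(-16024) - 16431 = 3076608/167 - 16431 = 332631/167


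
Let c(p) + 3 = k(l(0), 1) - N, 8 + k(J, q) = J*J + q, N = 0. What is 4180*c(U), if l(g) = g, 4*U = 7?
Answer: -41800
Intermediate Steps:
U = 7/4 (U = (¼)*7 = 7/4 ≈ 1.7500)
k(J, q) = -8 + q + J² (k(J, q) = -8 + (J*J + q) = -8 + (J² + q) = -8 + (q + J²) = -8 + q + J²)
c(p) = -10 (c(p) = -3 + ((-8 + 1 + 0²) - 1*0) = -3 + ((-8 + 1 + 0) + 0) = -3 + (-7 + 0) = -3 - 7 = -10)
4180*c(U) = 4180*(-10) = -41800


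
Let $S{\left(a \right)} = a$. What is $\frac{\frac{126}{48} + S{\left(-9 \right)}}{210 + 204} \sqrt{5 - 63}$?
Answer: $- \frac{17 i \sqrt{58}}{1104} \approx - 0.11727 i$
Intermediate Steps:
$\frac{\frac{126}{48} + S{\left(-9 \right)}}{210 + 204} \sqrt{5 - 63} = \frac{\frac{126}{48} - 9}{210 + 204} \sqrt{5 - 63} = \frac{126 \cdot \frac{1}{48} - 9}{414} \sqrt{-58} = \left(\frac{21}{8} - 9\right) \frac{1}{414} i \sqrt{58} = \left(- \frac{51}{8}\right) \frac{1}{414} i \sqrt{58} = - \frac{17 i \sqrt{58}}{1104}$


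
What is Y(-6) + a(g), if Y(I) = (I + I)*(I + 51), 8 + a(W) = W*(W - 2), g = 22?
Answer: -108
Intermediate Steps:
a(W) = -8 + W*(-2 + W) (a(W) = -8 + W*(W - 2) = -8 + W*(-2 + W))
Y(I) = 2*I*(51 + I) (Y(I) = (2*I)*(51 + I) = 2*I*(51 + I))
Y(-6) + a(g) = 2*(-6)*(51 - 6) + (-8 + 22² - 2*22) = 2*(-6)*45 + (-8 + 484 - 44) = -540 + 432 = -108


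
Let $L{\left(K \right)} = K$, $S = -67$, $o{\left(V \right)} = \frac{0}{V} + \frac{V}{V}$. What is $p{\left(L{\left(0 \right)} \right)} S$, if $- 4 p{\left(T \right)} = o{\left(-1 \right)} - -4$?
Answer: $\frac{335}{4} \approx 83.75$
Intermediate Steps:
$o{\left(V \right)} = 1$ ($o{\left(V \right)} = 0 + 1 = 1$)
$p{\left(T \right)} = - \frac{5}{4}$ ($p{\left(T \right)} = - \frac{1 - -4}{4} = - \frac{1 + 4}{4} = \left(- \frac{1}{4}\right) 5 = - \frac{5}{4}$)
$p{\left(L{\left(0 \right)} \right)} S = \left(- \frac{5}{4}\right) \left(-67\right) = \frac{335}{4}$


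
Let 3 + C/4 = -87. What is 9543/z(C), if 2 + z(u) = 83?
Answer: 3181/27 ≈ 117.81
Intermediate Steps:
C = -360 (C = -12 + 4*(-87) = -12 - 348 = -360)
z(u) = 81 (z(u) = -2 + 83 = 81)
9543/z(C) = 9543/81 = 9543*(1/81) = 3181/27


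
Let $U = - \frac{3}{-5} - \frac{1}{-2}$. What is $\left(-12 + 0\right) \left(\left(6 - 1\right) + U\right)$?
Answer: $- \frac{366}{5} \approx -73.2$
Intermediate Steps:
$U = \frac{11}{10}$ ($U = \left(-3\right) \left(- \frac{1}{5}\right) - - \frac{1}{2} = \frac{3}{5} + \frac{1}{2} = \frac{11}{10} \approx 1.1$)
$\left(-12 + 0\right) \left(\left(6 - 1\right) + U\right) = \left(-12 + 0\right) \left(\left(6 - 1\right) + \frac{11}{10}\right) = - 12 \left(5 + \frac{11}{10}\right) = \left(-12\right) \frac{61}{10} = - \frac{366}{5}$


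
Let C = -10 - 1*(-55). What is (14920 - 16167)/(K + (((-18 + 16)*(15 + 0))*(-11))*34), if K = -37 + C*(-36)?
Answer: -1247/9563 ≈ -0.13040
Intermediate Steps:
C = 45 (C = -10 + 55 = 45)
K = -1657 (K = -37 + 45*(-36) = -37 - 1620 = -1657)
(14920 - 16167)/(K + (((-18 + 16)*(15 + 0))*(-11))*34) = (14920 - 16167)/(-1657 + (((-18 + 16)*(15 + 0))*(-11))*34) = -1247/(-1657 + (-2*15*(-11))*34) = -1247/(-1657 - 30*(-11)*34) = -1247/(-1657 + 330*34) = -1247/(-1657 + 11220) = -1247/9563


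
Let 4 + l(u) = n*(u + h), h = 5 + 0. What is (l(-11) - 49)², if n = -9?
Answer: 1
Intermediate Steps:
h = 5
l(u) = -49 - 9*u (l(u) = -4 - 9*(u + 5) = -4 - 9*(5 + u) = -4 + (-45 - 9*u) = -49 - 9*u)
(l(-11) - 49)² = ((-49 - 9*(-11)) - 49)² = ((-49 + 99) - 49)² = (50 - 49)² = 1² = 1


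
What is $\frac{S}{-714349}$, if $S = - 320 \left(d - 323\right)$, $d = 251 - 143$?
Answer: $- \frac{68800}{714349} \approx -0.096311$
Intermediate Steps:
$d = 108$
$S = 68800$ ($S = - 320 \left(108 - 323\right) = \left(-320\right) \left(-215\right) = 68800$)
$\frac{S}{-714349} = \frac{68800}{-714349} = 68800 \left(- \frac{1}{714349}\right) = - \frac{68800}{714349}$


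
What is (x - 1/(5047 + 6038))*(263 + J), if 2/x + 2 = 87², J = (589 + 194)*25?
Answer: 41384902/11982885 ≈ 3.4537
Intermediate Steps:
J = 19575 (J = 783*25 = 19575)
x = 2/7567 (x = 2/(-2 + 87²) = 2/(-2 + 7569) = 2/7567 ≈ 0.00026431)
(x - 1/(5047 + 6038))*(263 + J) = (2/7567 - 1/(5047 + 6038))*(263 + 19575) = (2/7567 - 1/11085)*19838 = (14603/83880195)*19838 = 41384902/11982885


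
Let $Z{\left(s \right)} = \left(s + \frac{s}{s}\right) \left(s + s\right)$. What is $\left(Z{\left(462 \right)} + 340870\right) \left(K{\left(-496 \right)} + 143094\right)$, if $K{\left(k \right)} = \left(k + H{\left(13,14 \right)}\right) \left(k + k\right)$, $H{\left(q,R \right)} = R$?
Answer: $477534468316$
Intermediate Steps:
$Z{\left(s \right)} = 2 s \left(1 + s\right)$ ($Z{\left(s \right)} = \left(s + 1\right) 2 s = \left(1 + s\right) 2 s = 2 s \left(1 + s\right)$)
$K{\left(k \right)} = 2 k \left(14 + k\right)$ ($K{\left(k \right)} = \left(k + 14\right) \left(k + k\right) = \left(14 + k\right) 2 k = 2 k \left(14 + k\right)$)
$\left(Z{\left(462 \right)} + 340870\right) \left(K{\left(-496 \right)} + 143094\right) = \left(2 \cdot 462 \left(1 + 462\right) + 340870\right) \left(2 \left(-496\right) \left(14 - 496\right) + 143094\right) = \left(2 \cdot 462 \cdot 463 + 340870\right) \left(2 \left(-496\right) \left(-482\right) + 143094\right) = \left(427812 + 340870\right) \left(478144 + 143094\right) = 768682 \cdot 621238 = 477534468316$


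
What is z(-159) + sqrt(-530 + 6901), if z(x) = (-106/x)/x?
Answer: -2/477 + sqrt(6371) ≈ 79.814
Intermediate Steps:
z(x) = -106/x**2
z(-159) + sqrt(-530 + 6901) = -106/(-159)**2 + sqrt(-530 + 6901) = -106*1/25281 + sqrt(6371) = -2/477 + sqrt(6371)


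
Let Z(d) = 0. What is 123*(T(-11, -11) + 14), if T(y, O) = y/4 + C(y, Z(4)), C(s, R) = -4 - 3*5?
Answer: -3813/4 ≈ -953.25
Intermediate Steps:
C(s, R) = -19 (C(s, R) = -4 - 15 = -19)
T(y, O) = -19 + y/4 (T(y, O) = y/4 - 19 = -19 + y/4)
123*(T(-11, -11) + 14) = 123*((-19 + (¼)*(-11)) + 14) = 123*((-19 - 11/4) + 14) = 123*(-87/4 + 14) = 123*(-31/4) = -3813/4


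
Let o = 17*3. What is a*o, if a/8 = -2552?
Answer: -1041216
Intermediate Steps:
o = 51
a = -20416 (a = 8*(-2552) = -20416)
a*o = -20416*51 = -1041216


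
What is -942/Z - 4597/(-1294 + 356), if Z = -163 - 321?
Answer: 388568/56749 ≈ 6.8471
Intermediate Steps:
Z = -484
-942/Z - 4597/(-1294 + 356) = -942/(-484) - 4597/(-1294 + 356) = -942*(-1/484) - 4597/(-938) = 471/242 - 4597*(-1/938) = 471/242 + 4597/938 = 388568/56749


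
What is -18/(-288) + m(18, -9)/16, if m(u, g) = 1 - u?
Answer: -1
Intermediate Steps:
-18/(-288) + m(18, -9)/16 = -18/(-288) + (1 - 1*18)/16 = -18*(-1/288) + (1 - 18)*(1/16) = 1/16 - 17*1/16 = 1/16 - 17/16 = -1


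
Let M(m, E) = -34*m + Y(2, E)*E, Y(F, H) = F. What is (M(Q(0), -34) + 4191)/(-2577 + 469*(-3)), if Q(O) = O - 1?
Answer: -4157/3984 ≈ -1.0434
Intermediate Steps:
Q(O) = -1 + O
M(m, E) = -34*m + 2*E
(M(Q(0), -34) + 4191)/(-2577 + 469*(-3)) = ((-34*(-1 + 0) + 2*(-34)) + 4191)/(-2577 + 469*(-3)) = ((-34*(-1) - 68) + 4191)/(-2577 - 1407) = ((34 - 68) + 4191)/(-3984) = (-34 + 4191)*(-1/3984) = 4157*(-1/3984) = -4157/3984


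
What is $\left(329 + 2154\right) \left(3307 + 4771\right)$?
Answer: $20057674$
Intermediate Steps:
$\left(329 + 2154\right) \left(3307 + 4771\right) = 2483 \cdot 8078 = 20057674$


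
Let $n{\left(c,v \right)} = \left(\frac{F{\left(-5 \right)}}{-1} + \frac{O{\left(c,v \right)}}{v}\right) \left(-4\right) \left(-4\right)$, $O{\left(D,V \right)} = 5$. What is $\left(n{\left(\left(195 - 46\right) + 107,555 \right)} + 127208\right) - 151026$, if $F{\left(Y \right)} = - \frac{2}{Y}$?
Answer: $- \frac{13222462}{555} \approx -23824.0$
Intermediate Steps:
$n{\left(c,v \right)} = - \frac{32}{5} + \frac{80}{v}$ ($n{\left(c,v \right)} = \left(\frac{\left(-2\right) \frac{1}{-5}}{-1} + \frac{5}{v}\right) \left(-4\right) \left(-4\right) = \left(\left(-2\right) \left(- \frac{1}{5}\right) \left(-1\right) + \frac{5}{v}\right) \left(-4\right) \left(-4\right) = \left(\frac{2}{5} \left(-1\right) + \frac{5}{v}\right) \left(-4\right) \left(-4\right) = \left(- \frac{2}{5} + \frac{5}{v}\right) \left(-4\right) \left(-4\right) = \left(\frac{8}{5} - \frac{20}{v}\right) \left(-4\right) = - \frac{32}{5} + \frac{80}{v}$)
$\left(n{\left(\left(195 - 46\right) + 107,555 \right)} + 127208\right) - 151026 = \left(\left(- \frac{32}{5} + \frac{80}{555}\right) + 127208\right) - 151026 = \left(\left(- \frac{32}{5} + 80 \cdot \frac{1}{555}\right) + 127208\right) - 151026 = \left(\left(- \frac{32}{5} + \frac{16}{111}\right) + 127208\right) - 151026 = \left(- \frac{3472}{555} + 127208\right) - 151026 = \frac{70596968}{555} - 151026 = - \frac{13222462}{555}$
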